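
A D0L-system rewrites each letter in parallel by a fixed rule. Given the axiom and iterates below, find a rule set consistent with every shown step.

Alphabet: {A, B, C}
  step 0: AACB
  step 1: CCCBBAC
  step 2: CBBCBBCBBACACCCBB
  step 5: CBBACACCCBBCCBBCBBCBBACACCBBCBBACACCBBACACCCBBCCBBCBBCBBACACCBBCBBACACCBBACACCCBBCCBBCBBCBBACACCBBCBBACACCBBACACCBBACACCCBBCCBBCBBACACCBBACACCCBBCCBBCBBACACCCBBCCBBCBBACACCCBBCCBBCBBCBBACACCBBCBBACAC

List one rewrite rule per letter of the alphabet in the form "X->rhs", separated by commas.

A->C, B->AC, C->CBB

  step 1 ⇒ step 2: CCCBBAC ⇒ CBB·CBB·CBB·AC·AC·C·CBB
    A ↦ C
    B ↦ AC
    C ↦ CBB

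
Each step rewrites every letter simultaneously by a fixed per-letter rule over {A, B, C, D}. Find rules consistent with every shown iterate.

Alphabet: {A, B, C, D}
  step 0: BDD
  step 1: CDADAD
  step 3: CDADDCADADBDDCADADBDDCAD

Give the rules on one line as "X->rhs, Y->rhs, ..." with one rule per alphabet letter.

  step 0 ⇒ step 1: BDD ⇒ CD·AD·AD
    B ↦ CD
    D ↦ AD
    A ↦ DC  (constrained at step 1)
    C ↦ BD  (constrained at step 1)

A->DC, B->CD, C->BD, D->AD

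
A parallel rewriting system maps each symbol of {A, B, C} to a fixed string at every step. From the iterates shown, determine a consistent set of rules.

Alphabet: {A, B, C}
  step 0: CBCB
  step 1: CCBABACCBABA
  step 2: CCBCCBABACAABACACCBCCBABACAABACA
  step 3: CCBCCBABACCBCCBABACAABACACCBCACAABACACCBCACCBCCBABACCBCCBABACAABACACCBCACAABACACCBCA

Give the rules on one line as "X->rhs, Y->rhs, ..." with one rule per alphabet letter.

  step 2 ⇒ step 3: CCBCCBABACAABACACCBCCBABACAABACA ⇒ CCB·CCB·ABA·CCB·CCB·ABA·CA·ABA·CA·CCB·CA·CA·ABA·CA·CCB·CA·CCB·CCB·ABA·CCB·CCB·ABA·CA·ABA·CA·CCB·CA·CA·ABA·CA·CCB·CA
    A ↦ CA
    B ↦ ABA
    C ↦ CCB

A->CA, B->ABA, C->CCB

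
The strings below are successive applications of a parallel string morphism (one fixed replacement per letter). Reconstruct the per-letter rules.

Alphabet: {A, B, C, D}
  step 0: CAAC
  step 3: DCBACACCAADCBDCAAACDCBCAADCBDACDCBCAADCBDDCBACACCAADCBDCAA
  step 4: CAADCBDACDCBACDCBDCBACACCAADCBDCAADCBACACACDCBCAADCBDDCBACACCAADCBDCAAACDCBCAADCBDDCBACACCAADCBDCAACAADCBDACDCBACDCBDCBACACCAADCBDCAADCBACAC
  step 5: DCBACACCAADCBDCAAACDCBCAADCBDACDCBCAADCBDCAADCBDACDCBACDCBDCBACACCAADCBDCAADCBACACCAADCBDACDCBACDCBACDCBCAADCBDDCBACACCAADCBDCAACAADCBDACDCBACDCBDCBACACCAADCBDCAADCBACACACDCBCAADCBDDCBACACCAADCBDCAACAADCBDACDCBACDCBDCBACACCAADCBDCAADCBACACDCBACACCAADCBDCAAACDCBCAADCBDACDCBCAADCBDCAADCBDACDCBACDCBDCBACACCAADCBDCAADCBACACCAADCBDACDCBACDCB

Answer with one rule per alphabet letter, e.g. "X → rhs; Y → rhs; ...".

  step 4 ⇒ step 5: CAADCBDACDCBACDCBDCBACACCAADCBDCAADCBACACACDCBCAADCBDDCBACACCAADCBDCAAACDCBCAADCBDDCBACACCAADCBDCAACAADCBDACDCBACDCBDCBACACCAADCBDCAADCBACAC ⇒ DCB·AC·AC·CAA·DCB·D·CAA·AC·DCB·CAA·DCB·D·AC·DCB·CAA·DCB·D·CAA·DCB·D·AC·DCB·AC·DCB·DCB·AC·AC·CAA·DCB·D·CAA·DCB·AC·AC·CAA·DCB·D·AC·DCB·AC·DCB·AC·DCB·CAA·DCB·D·DCB·AC·AC·CAA·DCB·D·CAA·CAA·DCB·D·AC·DCB·AC·DCB·DCB·AC·AC·CAA·DCB·D·CAA·DCB·AC·AC·AC·DCB·CAA·DCB·D·DCB·AC·AC·CAA·DCB·D·CAA·CAA·DCB·D·AC·DCB·AC·DCB·DCB·AC·AC·CAA·DCB·D·CAA·DCB·AC·AC·DCB·AC·AC·CAA·DCB·D·CAA·AC·DCB·CAA·DCB·D·AC·DCB·CAA·DCB·D·CAA·DCB·D·AC·DCB·AC·DCB·DCB·AC·AC·CAA·DCB·D·CAA·DCB·AC·AC·CAA·DCB·D·AC·DCB·AC·DCB
    A ↦ AC
    B ↦ D
    C ↦ DCB
    D ↦ CAA

A->AC, B->D, C->DCB, D->CAA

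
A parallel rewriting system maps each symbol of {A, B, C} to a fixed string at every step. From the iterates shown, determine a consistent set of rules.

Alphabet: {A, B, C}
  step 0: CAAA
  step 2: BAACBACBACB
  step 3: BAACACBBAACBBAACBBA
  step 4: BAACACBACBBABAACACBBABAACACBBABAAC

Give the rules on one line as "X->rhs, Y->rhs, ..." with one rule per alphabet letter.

A->AC, B->BA, C->B

  step 3 ⇒ step 4: BAACACBBAACBBAACBBA ⇒ BA·AC·AC·B·AC·B·BA·BA·AC·AC·B·BA·BA·AC·AC·B·BA·BA·AC
    A ↦ AC
    B ↦ BA
    C ↦ B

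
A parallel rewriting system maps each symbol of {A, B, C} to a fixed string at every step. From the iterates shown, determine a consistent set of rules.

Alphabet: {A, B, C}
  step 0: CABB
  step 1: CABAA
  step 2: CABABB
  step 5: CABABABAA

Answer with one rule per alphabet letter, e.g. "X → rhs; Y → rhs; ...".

  step 1 ⇒ step 2: CABAA ⇒ CA·B·A·B·B
    A ↦ B
    B ↦ A
    C ↦ CA

A->B, B->A, C->CA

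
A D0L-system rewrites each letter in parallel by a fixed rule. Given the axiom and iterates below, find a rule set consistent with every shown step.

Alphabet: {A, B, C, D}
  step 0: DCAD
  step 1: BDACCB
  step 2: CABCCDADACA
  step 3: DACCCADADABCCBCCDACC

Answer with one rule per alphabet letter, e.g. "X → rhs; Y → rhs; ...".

  step 2 ⇒ step 3: CABCCDADACA ⇒ DA·CC·CA·DA·DA·B·CC·B·CC·DA·CC
    A ↦ CC
    B ↦ CA
    C ↦ DA
    D ↦ B

A->CC, B->CA, C->DA, D->B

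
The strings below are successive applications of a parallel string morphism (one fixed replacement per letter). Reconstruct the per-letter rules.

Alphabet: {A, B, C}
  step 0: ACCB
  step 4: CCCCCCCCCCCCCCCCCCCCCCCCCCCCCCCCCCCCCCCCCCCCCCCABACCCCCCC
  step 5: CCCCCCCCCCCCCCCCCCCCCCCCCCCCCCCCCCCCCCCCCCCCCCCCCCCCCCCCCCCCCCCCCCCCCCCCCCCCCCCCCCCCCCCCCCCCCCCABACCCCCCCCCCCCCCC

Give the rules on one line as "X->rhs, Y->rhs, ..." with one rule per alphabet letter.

A->C, B->ABA, C->CC

  step 4 ⇒ step 5: CCCCCCCCCCCCCCCCCCCCCCCCCCCCCCCCCCCCCCCCCCCCCCCABACCCCCCC ⇒ CC·CC·CC·CC·CC·CC·CC·CC·CC·CC·CC·CC·CC·CC·CC·CC·CC·CC·CC·CC·CC·CC·CC·CC·CC·CC·CC·CC·CC·CC·CC·CC·CC·CC·CC·CC·CC·CC·CC·CC·CC·CC·CC·CC·CC·CC·CC·C·ABA·C·CC·CC·CC·CC·CC·CC·CC
    A ↦ C
    B ↦ ABA
    C ↦ CC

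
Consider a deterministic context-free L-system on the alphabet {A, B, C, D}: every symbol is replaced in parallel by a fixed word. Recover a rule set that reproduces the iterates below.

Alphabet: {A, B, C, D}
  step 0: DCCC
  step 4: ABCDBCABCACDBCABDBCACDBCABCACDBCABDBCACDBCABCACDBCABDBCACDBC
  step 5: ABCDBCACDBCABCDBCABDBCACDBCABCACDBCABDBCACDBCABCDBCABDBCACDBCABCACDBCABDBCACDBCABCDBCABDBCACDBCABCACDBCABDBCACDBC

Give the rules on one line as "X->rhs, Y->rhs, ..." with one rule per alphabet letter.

A->AB, B->C, C->DBC, D->A

  step 4 ⇒ step 5: ABCDBCABCACDBCABDBCACDBCABCACDBCABDBCACDBCABCACDBCABDBCACDBC ⇒ AB·C·DBC·A·C·DBC·AB·C·DBC·AB·DBC·A·C·DBC·AB·C·A·C·DBC·AB·DBC·A·C·DBC·AB·C·DBC·AB·DBC·A·C·DBC·AB·C·A·C·DBC·AB·DBC·A·C·DBC·AB·C·DBC·AB·DBC·A·C·DBC·AB·C·A·C·DBC·AB·DBC·A·C·DBC
    A ↦ AB
    B ↦ C
    C ↦ DBC
    D ↦ A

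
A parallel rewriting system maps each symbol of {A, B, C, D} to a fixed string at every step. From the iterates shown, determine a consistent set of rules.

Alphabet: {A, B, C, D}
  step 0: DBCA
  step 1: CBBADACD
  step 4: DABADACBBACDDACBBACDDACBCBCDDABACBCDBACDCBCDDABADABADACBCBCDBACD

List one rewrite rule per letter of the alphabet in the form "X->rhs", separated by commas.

A->CD, B->BA, C->DA, D->CB

  step 0 ⇒ step 1: DBCA ⇒ CB·BA·DA·CD
    A ↦ CD
    B ↦ BA
    C ↦ DA
    D ↦ CB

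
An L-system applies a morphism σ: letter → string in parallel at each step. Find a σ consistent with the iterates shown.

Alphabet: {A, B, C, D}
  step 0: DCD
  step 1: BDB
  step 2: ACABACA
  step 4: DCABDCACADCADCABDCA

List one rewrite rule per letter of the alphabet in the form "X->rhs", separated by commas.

  step 1 ⇒ step 2: BDB ⇒ ACA·B·ACA
    B ↦ ACA
    D ↦ B
    A ↦ CA  (constrained at step 2)
  step 0 ⇒ step 1: DCD ⇒ B·D·B
    C ↦ D

A->CA, B->ACA, C->D, D->B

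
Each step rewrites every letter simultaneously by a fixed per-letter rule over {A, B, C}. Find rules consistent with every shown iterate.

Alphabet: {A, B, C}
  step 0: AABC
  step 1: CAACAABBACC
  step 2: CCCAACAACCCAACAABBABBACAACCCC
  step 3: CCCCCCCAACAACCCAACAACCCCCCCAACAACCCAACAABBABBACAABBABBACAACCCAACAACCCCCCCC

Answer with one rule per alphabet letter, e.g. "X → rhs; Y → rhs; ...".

  step 2 ⇒ step 3: CCCAACAACCCAACAABBABBACAACCCC ⇒ CC·CC·CC·CAA·CAA·CC·CAA·CAA·CC·CC·CC·CAA·CAA·CC·CAA·CAA·BBA·BBA·CAA·BBA·BBA·CAA·CC·CAA·CAA·CC·CC·CC·CC
    A ↦ CAA
    B ↦ BBA
    C ↦ CC

A->CAA, B->BBA, C->CC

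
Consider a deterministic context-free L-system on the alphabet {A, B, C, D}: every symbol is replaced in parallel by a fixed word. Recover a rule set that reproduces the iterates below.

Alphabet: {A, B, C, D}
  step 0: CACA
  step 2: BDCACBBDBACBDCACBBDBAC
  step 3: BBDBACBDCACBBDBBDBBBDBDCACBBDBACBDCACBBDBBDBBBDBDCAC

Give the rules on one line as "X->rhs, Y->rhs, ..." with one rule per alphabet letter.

  step 2 ⇒ step 3: BDCACBBDBACBDCACBBDBAC ⇒ BBD·B·AC·BDC·AC·BBD·BBD·B·BBD·BDC·AC·BBD·B·AC·BDC·AC·BBD·BBD·B·BBD·BDC·AC
    A ↦ BDC
    B ↦ BBD
    C ↦ AC
    D ↦ B

A->BDC, B->BBD, C->AC, D->B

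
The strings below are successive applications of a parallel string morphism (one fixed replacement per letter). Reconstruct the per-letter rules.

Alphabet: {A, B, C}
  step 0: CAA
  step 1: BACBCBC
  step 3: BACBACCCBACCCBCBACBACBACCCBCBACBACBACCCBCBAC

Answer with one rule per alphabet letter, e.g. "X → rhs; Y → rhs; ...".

A->BC, B->CC, C->BAC

  step 0 ⇒ step 1: CAA ⇒ BAC·BC·BC
    A ↦ BC
    C ↦ BAC
    B ↦ CC  (constrained at step 1)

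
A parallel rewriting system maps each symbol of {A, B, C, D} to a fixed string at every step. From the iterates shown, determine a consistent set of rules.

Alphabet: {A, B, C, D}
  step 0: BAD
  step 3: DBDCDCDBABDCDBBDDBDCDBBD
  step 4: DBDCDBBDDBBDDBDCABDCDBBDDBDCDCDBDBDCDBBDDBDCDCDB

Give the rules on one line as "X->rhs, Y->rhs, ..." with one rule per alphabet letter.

  step 3 ⇒ step 4: DBDCDCDBABDCDBBDDBDCDBBD ⇒ DB·DC·DB·BD·DB·BD·DB·DC·AB·DC·DB·BD·DB·DC·DC·DB·DB·DC·DB·BD·DB·DC·DC·DB
    A ↦ AB
    B ↦ DC
    C ↦ BD
    D ↦ DB

A->AB, B->DC, C->BD, D->DB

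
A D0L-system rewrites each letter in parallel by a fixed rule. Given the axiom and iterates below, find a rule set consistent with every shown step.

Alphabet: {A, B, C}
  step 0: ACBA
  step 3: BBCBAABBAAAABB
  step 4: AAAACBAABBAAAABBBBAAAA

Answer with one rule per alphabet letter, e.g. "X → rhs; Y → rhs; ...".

  step 3 ⇒ step 4: BBCBAABBAAAABB ⇒ AA·AA·CB·AA·B·B·AA·AA·B·B·B·B·AA·AA
    A ↦ B
    B ↦ AA
    C ↦ CB

A->B, B->AA, C->CB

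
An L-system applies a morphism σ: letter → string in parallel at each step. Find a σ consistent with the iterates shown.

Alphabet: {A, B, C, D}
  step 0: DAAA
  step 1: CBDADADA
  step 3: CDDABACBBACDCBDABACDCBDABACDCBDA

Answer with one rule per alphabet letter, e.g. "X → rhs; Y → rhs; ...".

  step 0 ⇒ step 1: DAAA ⇒ CB·DA·DA·DA
    A ↦ DA
    D ↦ CB
    B ↦ CD  (constrained at step 1)
    C ↦ BA  (constrained at step 1)

A->DA, B->CD, C->BA, D->CB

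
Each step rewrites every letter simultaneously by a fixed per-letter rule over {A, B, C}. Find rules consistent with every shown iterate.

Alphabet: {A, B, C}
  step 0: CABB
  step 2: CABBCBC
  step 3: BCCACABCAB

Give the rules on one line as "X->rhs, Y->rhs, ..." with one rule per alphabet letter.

  step 2 ⇒ step 3: CABBCBC ⇒ B·C·CA·CA·B·CA·B
    A ↦ C
    B ↦ CA
    C ↦ B

A->C, B->CA, C->B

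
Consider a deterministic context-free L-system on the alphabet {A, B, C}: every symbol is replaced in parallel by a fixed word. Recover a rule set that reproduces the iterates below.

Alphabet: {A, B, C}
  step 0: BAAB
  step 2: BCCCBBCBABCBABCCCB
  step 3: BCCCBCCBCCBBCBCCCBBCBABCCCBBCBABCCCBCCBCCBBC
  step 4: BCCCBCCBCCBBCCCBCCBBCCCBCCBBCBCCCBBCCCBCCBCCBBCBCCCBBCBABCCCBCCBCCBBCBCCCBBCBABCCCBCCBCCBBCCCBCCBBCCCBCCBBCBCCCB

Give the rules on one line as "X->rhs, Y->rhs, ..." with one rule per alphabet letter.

A->BA, B->BC, C->CCB

  step 3 ⇒ step 4: BCCCBCCBCCBBCBCCCBBCBABCCCBBCBABCCCBCCBCCBBC ⇒ BC·CCB·CCB·CCB·BC·CCB·CCB·BC·CCB·CCB·BC·BC·CCB·BC·CCB·CCB·CCB·BC·BC·CCB·BC·BA·BC·CCB·CCB·CCB·BC·BC·CCB·BC·BA·BC·CCB·CCB·CCB·BC·CCB·CCB·BC·CCB·CCB·BC·BC·CCB
    A ↦ BA
    B ↦ BC
    C ↦ CCB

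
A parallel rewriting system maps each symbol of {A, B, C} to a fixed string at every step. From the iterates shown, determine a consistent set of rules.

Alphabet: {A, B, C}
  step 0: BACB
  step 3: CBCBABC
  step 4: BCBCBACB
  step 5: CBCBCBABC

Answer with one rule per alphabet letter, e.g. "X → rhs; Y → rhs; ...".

A->BA, B->C, C->B

  step 4 ⇒ step 5: BCBCBACB ⇒ C·B·C·B·C·BA·B·C
    A ↦ BA
    B ↦ C
    C ↦ B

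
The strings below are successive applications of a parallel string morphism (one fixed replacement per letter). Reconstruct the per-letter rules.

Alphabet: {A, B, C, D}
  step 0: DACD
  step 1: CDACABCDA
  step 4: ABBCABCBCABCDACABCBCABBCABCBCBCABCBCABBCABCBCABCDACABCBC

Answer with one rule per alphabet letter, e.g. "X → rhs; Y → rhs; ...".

A->C, B->BC, C->AB, D->CDA

  step 0 ⇒ step 1: DACD ⇒ CDA·C·AB·CDA
    A ↦ C
    C ↦ AB
    D ↦ CDA
    B ↦ BC  (constrained at step 1)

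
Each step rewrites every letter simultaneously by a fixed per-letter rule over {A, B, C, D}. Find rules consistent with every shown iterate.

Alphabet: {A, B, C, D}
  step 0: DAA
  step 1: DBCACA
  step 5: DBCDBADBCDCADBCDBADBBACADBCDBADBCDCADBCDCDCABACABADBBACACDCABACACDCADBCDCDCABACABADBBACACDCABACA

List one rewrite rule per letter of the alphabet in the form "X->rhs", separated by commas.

A->CA, B->CD, C->BA, D->DB

  step 0 ⇒ step 1: DAA ⇒ DB·CA·CA
    A ↦ CA
    D ↦ DB
    B ↦ CD  (constrained at step 1)
    C ↦ BA  (constrained at step 1)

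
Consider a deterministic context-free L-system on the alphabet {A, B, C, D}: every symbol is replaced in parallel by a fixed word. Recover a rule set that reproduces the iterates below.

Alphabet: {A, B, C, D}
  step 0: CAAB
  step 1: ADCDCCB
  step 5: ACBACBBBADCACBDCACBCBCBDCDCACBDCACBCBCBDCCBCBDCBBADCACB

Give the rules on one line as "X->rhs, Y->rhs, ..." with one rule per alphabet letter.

  step 0 ⇒ step 1: CAAB ⇒ A·DC·DC·CB
    A ↦ DC
    B ↦ CB
    C ↦ A
    D ↦ BB  (constrained at step 1)

A->DC, B->CB, C->A, D->BB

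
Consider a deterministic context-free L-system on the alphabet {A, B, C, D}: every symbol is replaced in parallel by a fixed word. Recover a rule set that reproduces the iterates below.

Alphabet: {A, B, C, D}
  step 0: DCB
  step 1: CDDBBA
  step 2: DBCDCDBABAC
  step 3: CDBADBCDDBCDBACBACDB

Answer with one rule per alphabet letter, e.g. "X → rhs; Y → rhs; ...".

  step 2 ⇒ step 3: DBCDCDBABAC ⇒ CD·BA·DB·CD·DB·CD·BA·C·BA·C·DB
    A ↦ C
    B ↦ BA
    C ↦ DB
    D ↦ CD

A->C, B->BA, C->DB, D->CD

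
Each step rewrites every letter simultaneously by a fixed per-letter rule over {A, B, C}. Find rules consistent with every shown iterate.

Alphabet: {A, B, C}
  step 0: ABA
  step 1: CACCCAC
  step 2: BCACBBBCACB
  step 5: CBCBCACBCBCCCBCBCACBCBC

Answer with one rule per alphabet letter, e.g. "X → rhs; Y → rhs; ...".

  step 1 ⇒ step 2: CACCCAC ⇒ B·CAC·B·B·B·CAC·B
    A ↦ CAC
    C ↦ B
  step 0 ⇒ step 1: ABA ⇒ CAC·C·CAC
    B ↦ C

A->CAC, B->C, C->B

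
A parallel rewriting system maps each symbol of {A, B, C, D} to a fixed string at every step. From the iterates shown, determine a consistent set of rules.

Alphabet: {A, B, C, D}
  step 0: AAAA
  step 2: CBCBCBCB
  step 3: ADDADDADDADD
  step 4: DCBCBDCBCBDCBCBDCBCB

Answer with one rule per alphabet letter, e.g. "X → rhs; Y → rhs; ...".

  step 3 ⇒ step 4: ADDADDADDADD ⇒ D·CB·CB·D·CB·CB·D·CB·CB·D·CB·CB
    A ↦ D
    D ↦ CB
  step 2 ⇒ step 3: CBCBCBCB ⇒ AD·D·AD·D·AD·D·AD·D
    B ↦ D
  step 2 ⇒ step 3: CBCBCBCB ⇒ AD·D·AD·D·AD·D·AD·D
    C ↦ AD

A->D, B->D, C->AD, D->CB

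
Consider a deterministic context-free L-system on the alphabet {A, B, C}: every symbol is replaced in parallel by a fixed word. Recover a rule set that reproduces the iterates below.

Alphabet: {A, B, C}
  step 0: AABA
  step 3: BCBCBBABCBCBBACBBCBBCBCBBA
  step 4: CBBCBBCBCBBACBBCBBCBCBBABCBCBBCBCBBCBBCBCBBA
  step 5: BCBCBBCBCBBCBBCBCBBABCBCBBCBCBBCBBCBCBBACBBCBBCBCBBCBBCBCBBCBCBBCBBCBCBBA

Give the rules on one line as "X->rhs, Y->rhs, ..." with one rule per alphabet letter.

A->BA, B->CB, C->B

  step 4 ⇒ step 5: CBBCBBCBCBBACBBCBBCBCBBABCBCBBCBCBBCBBCBCBBA ⇒ B·CB·CB·B·CB·CB·B·CB·B·CB·CB·BA·B·CB·CB·B·CB·CB·B·CB·B·CB·CB·BA·CB·B·CB·B·CB·CB·B·CB·B·CB·CB·B·CB·CB·B·CB·B·CB·CB·BA
    A ↦ BA
    B ↦ CB
    C ↦ B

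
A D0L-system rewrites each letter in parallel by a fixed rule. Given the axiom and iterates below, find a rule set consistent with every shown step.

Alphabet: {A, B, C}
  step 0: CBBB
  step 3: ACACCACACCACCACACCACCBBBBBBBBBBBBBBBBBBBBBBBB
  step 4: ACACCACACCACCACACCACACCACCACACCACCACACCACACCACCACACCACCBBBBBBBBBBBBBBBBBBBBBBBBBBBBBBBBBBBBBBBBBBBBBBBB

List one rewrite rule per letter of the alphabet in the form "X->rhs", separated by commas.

  step 3 ⇒ step 4: ACACCACACCACCACACCACCBBBBBBBBBBBBBBBBBBBBBBBB ⇒ AC·ACC·AC·ACC·ACC·AC·ACC·AC·ACC·ACC·AC·ACC·ACC·AC·ACC·AC·ACC·ACC·AC·ACC·ACC·BB·BB·BB·BB·BB·BB·BB·BB·BB·BB·BB·BB·BB·BB·BB·BB·BB·BB·BB·BB·BB·BB·BB·BB
    A ↦ AC
    B ↦ BB
    C ↦ ACC

A->AC, B->BB, C->ACC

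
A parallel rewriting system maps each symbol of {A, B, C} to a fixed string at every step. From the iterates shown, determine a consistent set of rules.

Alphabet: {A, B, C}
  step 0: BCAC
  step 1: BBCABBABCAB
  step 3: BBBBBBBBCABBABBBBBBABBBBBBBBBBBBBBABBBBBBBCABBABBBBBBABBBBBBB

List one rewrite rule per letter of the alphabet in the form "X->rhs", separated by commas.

  step 0 ⇒ step 1: BCAC ⇒ BB·CAB·BAB·CAB
    A ↦ BAB
    B ↦ BB
    C ↦ CAB

A->BAB, B->BB, C->CAB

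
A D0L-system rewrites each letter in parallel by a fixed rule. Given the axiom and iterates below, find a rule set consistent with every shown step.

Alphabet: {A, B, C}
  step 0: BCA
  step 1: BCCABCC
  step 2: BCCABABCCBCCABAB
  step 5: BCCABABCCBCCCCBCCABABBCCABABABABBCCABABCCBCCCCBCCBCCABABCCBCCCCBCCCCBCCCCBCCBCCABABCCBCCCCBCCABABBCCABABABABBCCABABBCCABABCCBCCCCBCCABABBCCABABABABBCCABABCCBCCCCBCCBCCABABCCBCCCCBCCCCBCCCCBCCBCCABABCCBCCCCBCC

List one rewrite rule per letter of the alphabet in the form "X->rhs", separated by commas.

  step 1 ⇒ step 2: BCCABCC ⇒ BCC·AB·AB·CC·BCC·AB·AB
    A ↦ CC
    B ↦ BCC
    C ↦ AB

A->CC, B->BCC, C->AB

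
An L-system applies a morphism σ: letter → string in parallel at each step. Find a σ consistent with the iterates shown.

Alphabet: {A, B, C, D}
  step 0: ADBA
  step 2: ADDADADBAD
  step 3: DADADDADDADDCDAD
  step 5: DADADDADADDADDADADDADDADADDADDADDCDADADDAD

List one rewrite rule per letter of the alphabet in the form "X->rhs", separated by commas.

A->D, B->DC, C->B, D->AD

  step 2 ⇒ step 3: ADDADADBAD ⇒ D·AD·AD·D·AD·D·AD·DC·D·AD
    A ↦ D
    B ↦ DC
    D ↦ AD
    C ↦ B  (constrained at step 3)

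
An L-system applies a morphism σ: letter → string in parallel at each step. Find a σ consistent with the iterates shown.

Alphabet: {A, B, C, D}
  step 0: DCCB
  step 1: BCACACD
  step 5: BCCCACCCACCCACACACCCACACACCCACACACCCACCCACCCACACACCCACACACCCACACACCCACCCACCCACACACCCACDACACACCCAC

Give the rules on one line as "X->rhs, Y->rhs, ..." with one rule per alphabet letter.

A->CC, B->D, C->AC, D->BC

  step 0 ⇒ step 1: DCCB ⇒ BC·AC·AC·D
    B ↦ D
    C ↦ AC
    D ↦ BC
    A ↦ CC  (constrained at step 1)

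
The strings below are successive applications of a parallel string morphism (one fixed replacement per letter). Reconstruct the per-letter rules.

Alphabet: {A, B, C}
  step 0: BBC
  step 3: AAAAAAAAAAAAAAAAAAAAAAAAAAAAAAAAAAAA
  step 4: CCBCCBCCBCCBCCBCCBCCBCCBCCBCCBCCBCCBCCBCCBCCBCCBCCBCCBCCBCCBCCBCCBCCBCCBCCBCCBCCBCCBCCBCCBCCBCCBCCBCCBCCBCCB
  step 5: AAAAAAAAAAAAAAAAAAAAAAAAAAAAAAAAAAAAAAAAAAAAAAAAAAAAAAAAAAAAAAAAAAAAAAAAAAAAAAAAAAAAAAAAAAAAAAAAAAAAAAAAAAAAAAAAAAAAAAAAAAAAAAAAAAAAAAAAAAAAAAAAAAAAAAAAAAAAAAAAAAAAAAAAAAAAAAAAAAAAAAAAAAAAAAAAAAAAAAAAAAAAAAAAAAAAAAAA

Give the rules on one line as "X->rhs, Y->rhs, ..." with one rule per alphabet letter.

  step 4 ⇒ step 5: CCBCCBCCBCCBCCBCCBCCBCCBCCBCCBCCBCCBCCBCCBCCBCCBCCBCCBCCBCCBCCBCCBCCBCCBCCBCCBCCBCCBCCBCCBCCBCCBCCBCCBCCBCCB ⇒ AA·AA·AA·AA·AA·AA·AA·AA·AA·AA·AA·AA·AA·AA·AA·AA·AA·AA·AA·AA·AA·AA·AA·AA·AA·AA·AA·AA·AA·AA·AA·AA·AA·AA·AA·AA·AA·AA·AA·AA·AA·AA·AA·AA·AA·AA·AA·AA·AA·AA·AA·AA·AA·AA·AA·AA·AA·AA·AA·AA·AA·AA·AA·AA·AA·AA·AA·AA·AA·AA·AA·AA·AA·AA·AA·AA·AA·AA·AA·AA·AA·AA·AA·AA·AA·AA·AA·AA·AA·AA·AA·AA·AA·AA·AA·AA·AA·AA·AA·AA·AA·AA·AA·AA·AA·AA·AA·AA
    B ↦ AA
    C ↦ AA
  step 3 ⇒ step 4: AAAAAAAAAAAAAAAAAAAAAAAAAAAAAAAAAAAA ⇒ CCB·CCB·CCB·CCB·CCB·CCB·CCB·CCB·CCB·CCB·CCB·CCB·CCB·CCB·CCB·CCB·CCB·CCB·CCB·CCB·CCB·CCB·CCB·CCB·CCB·CCB·CCB·CCB·CCB·CCB·CCB·CCB·CCB·CCB·CCB·CCB
    A ↦ CCB

A->CCB, B->AA, C->AA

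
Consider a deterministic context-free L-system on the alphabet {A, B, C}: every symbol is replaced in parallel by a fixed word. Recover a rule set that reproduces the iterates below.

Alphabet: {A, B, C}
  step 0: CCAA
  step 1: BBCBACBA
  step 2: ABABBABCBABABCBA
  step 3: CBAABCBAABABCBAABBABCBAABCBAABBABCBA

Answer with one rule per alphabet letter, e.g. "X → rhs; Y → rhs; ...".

  step 2 ⇒ step 3: ABABBABCBABABCBA ⇒ CBA·AB·CBA·AB·AB·CBA·AB·B·AB·CBA·AB·CBA·AB·B·AB·CBA
    A ↦ CBA
    B ↦ AB
    C ↦ B

A->CBA, B->AB, C->B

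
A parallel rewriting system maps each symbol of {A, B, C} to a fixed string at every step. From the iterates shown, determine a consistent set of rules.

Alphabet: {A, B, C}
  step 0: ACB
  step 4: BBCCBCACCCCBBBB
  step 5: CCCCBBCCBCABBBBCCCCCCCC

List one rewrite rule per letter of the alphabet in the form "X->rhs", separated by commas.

  step 4 ⇒ step 5: BBCCBCACCCCBBBB ⇒ CC·CC·B·B·CC·B·CA·B·B·B·B·CC·CC·CC·CC
    A ↦ CA
    B ↦ CC
    C ↦ B

A->CA, B->CC, C->B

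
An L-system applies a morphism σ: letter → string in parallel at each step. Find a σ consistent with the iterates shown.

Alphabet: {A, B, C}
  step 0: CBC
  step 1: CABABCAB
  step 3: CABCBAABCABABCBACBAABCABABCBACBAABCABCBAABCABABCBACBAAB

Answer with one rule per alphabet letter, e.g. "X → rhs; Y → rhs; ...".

A->CBA, B->AB, C->CAB

  step 0 ⇒ step 1: CBC ⇒ CAB·AB·CAB
    B ↦ AB
    C ↦ CAB
    A ↦ CBA  (constrained at step 1)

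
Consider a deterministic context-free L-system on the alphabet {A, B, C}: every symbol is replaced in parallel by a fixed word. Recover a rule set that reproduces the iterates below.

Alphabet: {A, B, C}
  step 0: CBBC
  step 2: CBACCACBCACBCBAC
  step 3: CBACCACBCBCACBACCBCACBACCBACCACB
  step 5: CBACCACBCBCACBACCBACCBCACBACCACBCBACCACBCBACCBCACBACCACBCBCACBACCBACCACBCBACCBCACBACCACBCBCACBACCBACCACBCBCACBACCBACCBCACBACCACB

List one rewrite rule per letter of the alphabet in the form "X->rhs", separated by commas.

A->CA, B->AC, C->CB

  step 2 ⇒ step 3: CBACCACBCACBCBAC ⇒ CB·AC·CA·CB·CB·CA·CB·AC·CB·CA·CB·AC·CB·AC·CA·CB
    A ↦ CA
    B ↦ AC
    C ↦ CB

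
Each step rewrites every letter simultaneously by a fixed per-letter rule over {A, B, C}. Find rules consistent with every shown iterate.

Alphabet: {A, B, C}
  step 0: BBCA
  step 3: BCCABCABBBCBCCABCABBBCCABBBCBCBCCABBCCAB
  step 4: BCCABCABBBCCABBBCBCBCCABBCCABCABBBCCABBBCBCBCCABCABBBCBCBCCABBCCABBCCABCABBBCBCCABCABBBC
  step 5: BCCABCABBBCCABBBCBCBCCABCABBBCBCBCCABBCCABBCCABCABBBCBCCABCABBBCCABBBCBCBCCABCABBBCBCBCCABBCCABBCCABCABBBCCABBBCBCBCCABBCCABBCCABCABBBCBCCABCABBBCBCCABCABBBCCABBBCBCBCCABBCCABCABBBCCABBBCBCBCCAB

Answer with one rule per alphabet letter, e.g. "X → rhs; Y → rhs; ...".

A->B, B->BC, C->CAB

  step 4 ⇒ step 5: BCCABCABBBCCABBBCBCBCCABBCCABCABBBCCABBBCBCBCCABCABBBCBCBCCABBCCABBCCABCABBBCBCCABCABBBC ⇒ BC·CAB·CAB·B·BC·CAB·B·BC·BC·BC·CAB·CAB·B·BC·BC·BC·CAB·BC·CAB·BC·CAB·CAB·B·BC·BC·CAB·CAB·B·BC·CAB·B·BC·BC·BC·CAB·CAB·B·BC·BC·BC·CAB·BC·CAB·BC·CAB·CAB·B·BC·CAB·B·BC·BC·BC·CAB·BC·CAB·BC·CAB·CAB·B·BC·BC·CAB·CAB·B·BC·BC·CAB·CAB·B·BC·CAB·B·BC·BC·BC·CAB·BC·CAB·CAB·B·BC·CAB·B·BC·BC·BC·CAB
    A ↦ B
    B ↦ BC
    C ↦ CAB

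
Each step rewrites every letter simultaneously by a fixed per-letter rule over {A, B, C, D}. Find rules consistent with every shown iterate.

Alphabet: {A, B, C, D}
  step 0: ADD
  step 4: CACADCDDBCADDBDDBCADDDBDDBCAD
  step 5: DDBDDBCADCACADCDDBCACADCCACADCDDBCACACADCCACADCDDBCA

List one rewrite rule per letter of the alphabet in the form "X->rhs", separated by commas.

A->DB, B->DC, C->D, D->CA

  step 4 ⇒ step 5: CACADCDDBCADDBDDBCADDDBDDBCAD ⇒ D·DB·D·DB·CA·D·CA·CA·DC·D·DB·CA·CA·DC·CA·CA·DC·D·DB·CA·CA·CA·DC·CA·CA·DC·D·DB·CA
    A ↦ DB
    B ↦ DC
    C ↦ D
    D ↦ CA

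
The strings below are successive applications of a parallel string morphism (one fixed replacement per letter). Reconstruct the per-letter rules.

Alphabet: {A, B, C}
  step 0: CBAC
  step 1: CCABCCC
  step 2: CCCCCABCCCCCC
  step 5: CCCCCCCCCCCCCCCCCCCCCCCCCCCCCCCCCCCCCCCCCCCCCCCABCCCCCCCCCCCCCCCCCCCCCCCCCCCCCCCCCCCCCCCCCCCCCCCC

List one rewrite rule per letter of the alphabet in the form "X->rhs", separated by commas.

  step 1 ⇒ step 2: CCABCCC ⇒ CC·CC·C·AB·CC·CC·CC
    A ↦ C
    B ↦ AB
    C ↦ CC

A->C, B->AB, C->CC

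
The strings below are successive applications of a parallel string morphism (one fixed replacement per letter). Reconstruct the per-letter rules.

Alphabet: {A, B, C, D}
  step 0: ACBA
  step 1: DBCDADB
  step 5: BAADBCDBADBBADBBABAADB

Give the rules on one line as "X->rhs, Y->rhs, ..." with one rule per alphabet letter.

  step 0 ⇒ step 1: ACBA ⇒ DB·CD·A·DB
    A ↦ DB
    B ↦ A
    C ↦ CD
    D ↦ B  (constrained at step 1)

A->DB, B->A, C->CD, D->B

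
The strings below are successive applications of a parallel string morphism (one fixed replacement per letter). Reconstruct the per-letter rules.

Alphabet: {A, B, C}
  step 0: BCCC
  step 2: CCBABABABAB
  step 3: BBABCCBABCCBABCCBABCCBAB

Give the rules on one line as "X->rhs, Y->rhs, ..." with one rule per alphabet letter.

  step 2 ⇒ step 3: CCBABABABAB ⇒ B·B·AB·CCB·AB·CCB·AB·CCB·AB·CCB·AB
    A ↦ CCB
    B ↦ AB
    C ↦ B

A->CCB, B->AB, C->B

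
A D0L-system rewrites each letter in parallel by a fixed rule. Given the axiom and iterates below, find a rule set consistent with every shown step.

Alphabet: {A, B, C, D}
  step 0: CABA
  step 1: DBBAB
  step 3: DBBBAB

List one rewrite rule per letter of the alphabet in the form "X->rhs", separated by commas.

  step 0 ⇒ step 1: CABA ⇒ DB·B·A·B
    A ↦ B
    B ↦ A
    C ↦ DB
    D ↦ C  (constrained at step 1)

A->B, B->A, C->DB, D->C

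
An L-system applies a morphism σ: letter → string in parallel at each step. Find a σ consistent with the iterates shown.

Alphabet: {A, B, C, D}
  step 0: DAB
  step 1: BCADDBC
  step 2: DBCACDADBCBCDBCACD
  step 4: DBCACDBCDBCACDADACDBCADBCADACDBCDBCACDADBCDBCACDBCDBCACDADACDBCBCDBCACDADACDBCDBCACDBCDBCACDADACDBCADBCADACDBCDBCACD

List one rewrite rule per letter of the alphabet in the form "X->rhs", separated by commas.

A->AD, B->DBC, C->ACD, D->BC

  step 1 ⇒ step 2: BCADDBC ⇒ DBC·ACD·AD·BC·BC·DBC·ACD
    A ↦ AD
    B ↦ DBC
    C ↦ ACD
    D ↦ BC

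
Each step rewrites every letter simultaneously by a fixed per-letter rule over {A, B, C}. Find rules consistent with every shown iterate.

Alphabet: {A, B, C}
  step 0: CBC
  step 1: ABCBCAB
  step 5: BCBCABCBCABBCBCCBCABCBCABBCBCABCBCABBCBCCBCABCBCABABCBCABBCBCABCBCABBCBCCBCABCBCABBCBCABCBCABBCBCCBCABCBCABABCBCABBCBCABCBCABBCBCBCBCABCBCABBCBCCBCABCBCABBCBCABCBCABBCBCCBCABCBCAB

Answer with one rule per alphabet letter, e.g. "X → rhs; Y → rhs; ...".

A->B, B->CBC, C->AB

  step 0 ⇒ step 1: CBC ⇒ AB·CBC·AB
    B ↦ CBC
    C ↦ AB
    A ↦ B  (constrained at step 1)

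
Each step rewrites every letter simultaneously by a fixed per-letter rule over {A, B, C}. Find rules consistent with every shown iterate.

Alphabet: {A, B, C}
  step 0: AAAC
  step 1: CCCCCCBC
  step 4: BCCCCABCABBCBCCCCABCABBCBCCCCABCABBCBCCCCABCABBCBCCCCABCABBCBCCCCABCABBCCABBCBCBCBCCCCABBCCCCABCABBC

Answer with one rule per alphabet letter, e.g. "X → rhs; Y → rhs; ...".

A->CC, B->CAB, C->BC

  step 0 ⇒ step 1: AAAC ⇒ CC·CC·CC·BC
    A ↦ CC
    C ↦ BC
    B ↦ CAB  (constrained at step 1)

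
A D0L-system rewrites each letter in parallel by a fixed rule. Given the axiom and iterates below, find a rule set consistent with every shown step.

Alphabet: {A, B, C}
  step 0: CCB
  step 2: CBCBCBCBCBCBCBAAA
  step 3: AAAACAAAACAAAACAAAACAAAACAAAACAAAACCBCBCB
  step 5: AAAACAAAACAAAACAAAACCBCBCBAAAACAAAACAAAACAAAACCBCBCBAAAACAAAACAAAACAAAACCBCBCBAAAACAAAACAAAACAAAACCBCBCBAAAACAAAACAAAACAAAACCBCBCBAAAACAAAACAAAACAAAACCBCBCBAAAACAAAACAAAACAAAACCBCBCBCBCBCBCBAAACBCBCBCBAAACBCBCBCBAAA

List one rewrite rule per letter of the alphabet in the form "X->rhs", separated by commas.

A->CB, B->AC, C->AAA

  step 2 ⇒ step 3: CBCBCBCBCBCBCBAAA ⇒ AAA·AC·AAA·AC·AAA·AC·AAA·AC·AAA·AC·AAA·AC·AAA·AC·CB·CB·CB
    A ↦ CB
    B ↦ AC
    C ↦ AAA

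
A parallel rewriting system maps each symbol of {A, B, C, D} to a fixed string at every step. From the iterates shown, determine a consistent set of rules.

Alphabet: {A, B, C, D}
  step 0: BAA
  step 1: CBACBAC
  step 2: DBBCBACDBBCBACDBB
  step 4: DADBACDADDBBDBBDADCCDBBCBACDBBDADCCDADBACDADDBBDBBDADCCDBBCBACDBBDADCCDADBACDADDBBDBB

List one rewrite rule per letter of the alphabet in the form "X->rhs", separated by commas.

A->BAC, B->C, C->DBB, D->DAD

  step 1 ⇒ step 2: CBACBAC ⇒ DBB·C·BAC·DBB·C·BAC·DBB
    A ↦ BAC
    B ↦ C
    C ↦ DBB
    D ↦ DAD  (constrained at step 2)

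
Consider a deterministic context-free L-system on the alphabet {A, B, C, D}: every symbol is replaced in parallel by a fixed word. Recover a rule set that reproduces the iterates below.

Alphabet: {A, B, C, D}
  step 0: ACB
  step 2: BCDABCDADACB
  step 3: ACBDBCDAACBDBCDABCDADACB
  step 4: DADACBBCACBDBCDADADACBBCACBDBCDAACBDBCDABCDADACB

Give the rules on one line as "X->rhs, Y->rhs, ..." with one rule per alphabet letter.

A->DA, B->ACB, C->D, D->BC

  step 3 ⇒ step 4: ACBDBCDAACBDBCDABCDADACB ⇒ DA·D·ACB·BC·ACB·D·BC·DA·DA·D·ACB·BC·ACB·D·BC·DA·ACB·D·BC·DA·BC·DA·D·ACB
    A ↦ DA
    B ↦ ACB
    C ↦ D
    D ↦ BC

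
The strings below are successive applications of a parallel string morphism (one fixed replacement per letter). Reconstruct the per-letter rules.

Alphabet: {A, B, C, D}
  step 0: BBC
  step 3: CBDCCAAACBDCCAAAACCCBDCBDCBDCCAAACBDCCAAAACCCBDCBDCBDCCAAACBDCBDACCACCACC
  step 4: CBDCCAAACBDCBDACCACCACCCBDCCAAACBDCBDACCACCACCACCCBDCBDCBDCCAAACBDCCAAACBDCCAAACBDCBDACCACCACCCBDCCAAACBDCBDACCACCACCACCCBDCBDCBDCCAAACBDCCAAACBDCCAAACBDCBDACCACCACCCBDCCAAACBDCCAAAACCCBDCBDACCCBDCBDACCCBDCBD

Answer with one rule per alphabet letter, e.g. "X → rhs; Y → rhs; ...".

A->ACC, B->CCA, C->CBD, D->AA

  step 3 ⇒ step 4: CBDCCAAACBDCCAAAACCCBDCBDCBDCCAAACBDCCAAAACCCBDCBDCBDCCAAACBDCBDACCACCACC ⇒ CBD·CCA·AA·CBD·CBD·ACC·ACC·ACC·CBD·CCA·AA·CBD·CBD·ACC·ACC·ACC·ACC·CBD·CBD·CBD·CCA·AA·CBD·CCA·AA·CBD·CCA·AA·CBD·CBD·ACC·ACC·ACC·CBD·CCA·AA·CBD·CBD·ACC·ACC·ACC·ACC·CBD·CBD·CBD·CCA·AA·CBD·CCA·AA·CBD·CCA·AA·CBD·CBD·ACC·ACC·ACC·CBD·CCA·AA·CBD·CCA·AA·ACC·CBD·CBD·ACC·CBD·CBD·ACC·CBD·CBD
    A ↦ ACC
    B ↦ CCA
    C ↦ CBD
    D ↦ AA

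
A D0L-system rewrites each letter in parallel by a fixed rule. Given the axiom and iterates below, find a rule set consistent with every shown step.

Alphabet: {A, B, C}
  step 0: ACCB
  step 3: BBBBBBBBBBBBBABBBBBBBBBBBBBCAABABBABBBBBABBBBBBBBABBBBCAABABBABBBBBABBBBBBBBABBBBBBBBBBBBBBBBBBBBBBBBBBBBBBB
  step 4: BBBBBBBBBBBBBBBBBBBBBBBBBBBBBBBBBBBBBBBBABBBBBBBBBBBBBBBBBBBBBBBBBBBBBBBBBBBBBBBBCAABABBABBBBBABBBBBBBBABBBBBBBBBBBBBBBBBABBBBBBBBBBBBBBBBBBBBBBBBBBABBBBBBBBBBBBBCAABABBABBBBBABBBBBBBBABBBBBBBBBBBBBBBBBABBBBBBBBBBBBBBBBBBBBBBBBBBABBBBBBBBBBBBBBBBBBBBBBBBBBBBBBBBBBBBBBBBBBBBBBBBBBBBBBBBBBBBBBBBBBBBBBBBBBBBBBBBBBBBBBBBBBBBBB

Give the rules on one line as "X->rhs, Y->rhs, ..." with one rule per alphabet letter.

  step 3 ⇒ step 4: BBBBBBBBBBBBBABBBBBBBBBBBBBCAABABBABBBBBABBBBBBBBABBBBCAABABBABBBBBABBBBBBBBABBBBBBBBBBBBBBBBBBBBBBBBBBBBBBB ⇒ BBB·BBB·BBB·BBB·BBB·BBB·BBB·BBB·BBB·BBB·BBB·BBB·BBB·BAB·BBB·BBB·BBB·BBB·BBB·BBB·BBB·BBB·BBB·BBB·BBB·BBB·BBB·CAA·BAB·BAB·BBB·BAB·BBB·BBB·BAB·BBB·BBB·BBB·BBB·BBB·BAB·BBB·BBB·BBB·BBB·BBB·BBB·BBB·BBB·BAB·BBB·BBB·BBB·BBB·CAA·BAB·BAB·BBB·BAB·BBB·BBB·BAB·BBB·BBB·BBB·BBB·BBB·BAB·BBB·BBB·BBB·BBB·BBB·BBB·BBB·BBB·BAB·BBB·BBB·BBB·BBB·BBB·BBB·BBB·BBB·BBB·BBB·BBB·BBB·BBB·BBB·BBB·BBB·BBB·BBB·BBB·BBB·BBB·BBB·BBB·BBB·BBB·BBB·BBB·BBB·BBB·BBB·BBB
    A ↦ BAB
    B ↦ BBB
    C ↦ CAA

A->BAB, B->BBB, C->CAA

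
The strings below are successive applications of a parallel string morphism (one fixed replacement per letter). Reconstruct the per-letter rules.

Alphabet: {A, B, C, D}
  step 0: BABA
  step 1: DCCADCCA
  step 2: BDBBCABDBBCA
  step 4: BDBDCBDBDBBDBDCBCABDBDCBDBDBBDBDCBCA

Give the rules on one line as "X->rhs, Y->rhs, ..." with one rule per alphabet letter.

A->CA, B->DC, C->B, D->BD

  step 1 ⇒ step 2: DCCADCCA ⇒ BD·B·B·CA·BD·B·B·CA
    A ↦ CA
    C ↦ B
    D ↦ BD
  step 0 ⇒ step 1: BABA ⇒ DC·CA·DC·CA
    B ↦ DC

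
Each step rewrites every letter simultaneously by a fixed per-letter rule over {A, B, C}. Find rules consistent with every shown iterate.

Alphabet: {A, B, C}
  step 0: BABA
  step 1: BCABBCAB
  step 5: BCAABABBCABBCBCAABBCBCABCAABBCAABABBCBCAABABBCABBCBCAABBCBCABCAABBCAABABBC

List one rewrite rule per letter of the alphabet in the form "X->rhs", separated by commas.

  step 0 ⇒ step 1: BABA ⇒ BC·AB·BC·AB
    A ↦ AB
    B ↦ BC
    C ↦ A  (constrained at step 1)

A->AB, B->BC, C->A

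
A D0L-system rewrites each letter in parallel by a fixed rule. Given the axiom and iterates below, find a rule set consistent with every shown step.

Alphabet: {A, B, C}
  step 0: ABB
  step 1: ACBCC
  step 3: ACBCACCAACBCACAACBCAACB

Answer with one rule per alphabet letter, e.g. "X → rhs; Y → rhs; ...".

  step 0 ⇒ step 1: ABB ⇒ ACB·C·C
    A ↦ ACB
    B ↦ C
    C ↦ CA  (constrained at step 1)

A->ACB, B->C, C->CA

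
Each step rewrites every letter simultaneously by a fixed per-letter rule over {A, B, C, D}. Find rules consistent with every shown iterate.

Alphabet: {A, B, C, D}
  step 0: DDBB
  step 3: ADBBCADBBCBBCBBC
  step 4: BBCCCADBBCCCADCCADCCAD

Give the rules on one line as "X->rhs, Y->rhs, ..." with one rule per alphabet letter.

A->B, B->C, C->AD, D->BC

  step 3 ⇒ step 4: ADBBCADBBCBBCBBC ⇒ B·BC·C·C·AD·B·BC·C·C·AD·C·C·AD·C·C·AD
    A ↦ B
    B ↦ C
    C ↦ AD
    D ↦ BC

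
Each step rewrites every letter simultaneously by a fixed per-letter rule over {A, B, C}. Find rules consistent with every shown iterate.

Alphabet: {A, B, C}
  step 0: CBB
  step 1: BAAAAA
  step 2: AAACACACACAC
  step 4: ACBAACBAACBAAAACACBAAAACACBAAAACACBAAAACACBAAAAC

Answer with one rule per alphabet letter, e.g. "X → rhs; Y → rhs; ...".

A->AC, B->AA, C->BA

  step 1 ⇒ step 2: BAAAAA ⇒ AA·AC·AC·AC·AC·AC
    A ↦ AC
    B ↦ AA
  step 0 ⇒ step 1: CBB ⇒ BA·AA·AA
    C ↦ BA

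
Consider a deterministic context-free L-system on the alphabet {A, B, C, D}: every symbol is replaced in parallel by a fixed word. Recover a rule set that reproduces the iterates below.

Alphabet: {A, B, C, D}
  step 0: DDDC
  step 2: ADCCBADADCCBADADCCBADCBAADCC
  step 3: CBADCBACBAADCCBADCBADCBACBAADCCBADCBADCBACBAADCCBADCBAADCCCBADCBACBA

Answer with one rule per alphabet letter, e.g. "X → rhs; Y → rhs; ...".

A->C, B->ADC, C->CBA, D->BAD

  step 2 ⇒ step 3: ADCCBADADCCBADADCCBADCBAADCC ⇒ C·BAD·CBA·CBA·ADC·C·BAD·C·BAD·CBA·CBA·ADC·C·BAD·C·BAD·CBA·CBA·ADC·C·BAD·CBA·ADC·C·C·BAD·CBA·CBA
    A ↦ C
    B ↦ ADC
    C ↦ CBA
    D ↦ BAD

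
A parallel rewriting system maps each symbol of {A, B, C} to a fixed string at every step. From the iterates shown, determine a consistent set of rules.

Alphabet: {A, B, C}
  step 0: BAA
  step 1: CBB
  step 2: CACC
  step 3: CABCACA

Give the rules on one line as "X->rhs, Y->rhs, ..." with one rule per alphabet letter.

  step 2 ⇒ step 3: CACC ⇒ CA·B·CA·CA
    A ↦ B
    C ↦ CA
  step 0 ⇒ step 1: BAA ⇒ C·B·B
    B ↦ C

A->B, B->C, C->CA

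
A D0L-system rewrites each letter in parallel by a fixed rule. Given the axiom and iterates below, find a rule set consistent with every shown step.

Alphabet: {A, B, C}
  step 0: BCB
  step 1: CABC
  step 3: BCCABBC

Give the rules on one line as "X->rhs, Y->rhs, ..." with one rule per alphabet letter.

A->B, B->C, C->AB

  step 0 ⇒ step 1: BCB ⇒ C·AB·C
    B ↦ C
    C ↦ AB
    A ↦ B  (constrained at step 1)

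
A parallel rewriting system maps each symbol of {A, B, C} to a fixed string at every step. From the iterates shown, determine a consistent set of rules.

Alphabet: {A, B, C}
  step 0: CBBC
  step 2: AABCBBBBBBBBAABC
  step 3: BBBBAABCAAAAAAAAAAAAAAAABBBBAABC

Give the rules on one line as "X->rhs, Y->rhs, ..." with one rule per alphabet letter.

  step 2 ⇒ step 3: AABCBBBBBBBBAABC ⇒ BB·BB·AA·BC·AA·AA·AA·AA·AA·AA·AA·AA·BB·BB·AA·BC
    A ↦ BB
    B ↦ AA
    C ↦ BC

A->BB, B->AA, C->BC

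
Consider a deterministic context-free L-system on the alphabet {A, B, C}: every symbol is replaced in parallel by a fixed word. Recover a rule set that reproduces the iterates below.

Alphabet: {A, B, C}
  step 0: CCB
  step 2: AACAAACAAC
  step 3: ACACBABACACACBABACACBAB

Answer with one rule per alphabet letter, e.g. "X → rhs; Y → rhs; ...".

A->AC, B->A, C->BAB

  step 2 ⇒ step 3: AACAAACAAC ⇒ AC·AC·BAB·AC·AC·AC·BAB·AC·AC·BAB
    A ↦ AC
    C ↦ BAB
    B ↦ A  (constrained at step 0)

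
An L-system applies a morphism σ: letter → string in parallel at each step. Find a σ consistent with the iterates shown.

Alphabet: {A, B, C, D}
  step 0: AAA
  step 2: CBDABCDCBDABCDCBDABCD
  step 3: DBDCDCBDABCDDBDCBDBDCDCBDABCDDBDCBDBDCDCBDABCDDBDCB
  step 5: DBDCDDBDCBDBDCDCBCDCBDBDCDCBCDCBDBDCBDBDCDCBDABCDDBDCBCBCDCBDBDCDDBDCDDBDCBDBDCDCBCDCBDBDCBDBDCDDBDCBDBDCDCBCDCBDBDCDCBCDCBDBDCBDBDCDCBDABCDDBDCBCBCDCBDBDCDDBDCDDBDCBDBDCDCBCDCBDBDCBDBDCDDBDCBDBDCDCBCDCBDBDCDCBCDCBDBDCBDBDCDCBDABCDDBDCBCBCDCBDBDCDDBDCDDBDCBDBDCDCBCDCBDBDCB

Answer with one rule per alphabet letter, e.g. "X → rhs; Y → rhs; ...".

  step 2 ⇒ step 3: CBDABCDCBDABCDCBDABCD ⇒ DBD·CD·CB·DAB·CD·DBD·CB·DBD·CD·CB·DAB·CD·DBD·CB·DBD·CD·CB·DAB·CD·DBD·CB
    A ↦ DAB
    B ↦ CD
    C ↦ DBD
    D ↦ CB

A->DAB, B->CD, C->DBD, D->CB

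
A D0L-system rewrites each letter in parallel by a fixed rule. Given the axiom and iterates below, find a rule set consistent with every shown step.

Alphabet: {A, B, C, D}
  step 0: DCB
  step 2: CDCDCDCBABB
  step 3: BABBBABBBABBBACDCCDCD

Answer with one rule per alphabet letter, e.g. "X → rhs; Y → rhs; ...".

  step 2 ⇒ step 3: CDCDCDCBABB ⇒ BA·BB·BA·BB·BA·BB·BA·CD·C·CD·CD
    A ↦ C
    B ↦ CD
    C ↦ BA
    D ↦ BB

A->C, B->CD, C->BA, D->BB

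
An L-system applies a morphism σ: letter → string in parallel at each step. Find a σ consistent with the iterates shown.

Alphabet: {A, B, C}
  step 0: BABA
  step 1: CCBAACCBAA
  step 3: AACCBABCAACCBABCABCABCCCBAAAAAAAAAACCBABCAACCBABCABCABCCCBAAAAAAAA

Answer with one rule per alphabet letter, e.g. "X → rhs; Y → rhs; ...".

A->AA, B->CCB, C->ABC

  step 0 ⇒ step 1: BABA ⇒ CCB·AA·CCB·AA
    A ↦ AA
    B ↦ CCB
    C ↦ ABC  (constrained at step 1)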